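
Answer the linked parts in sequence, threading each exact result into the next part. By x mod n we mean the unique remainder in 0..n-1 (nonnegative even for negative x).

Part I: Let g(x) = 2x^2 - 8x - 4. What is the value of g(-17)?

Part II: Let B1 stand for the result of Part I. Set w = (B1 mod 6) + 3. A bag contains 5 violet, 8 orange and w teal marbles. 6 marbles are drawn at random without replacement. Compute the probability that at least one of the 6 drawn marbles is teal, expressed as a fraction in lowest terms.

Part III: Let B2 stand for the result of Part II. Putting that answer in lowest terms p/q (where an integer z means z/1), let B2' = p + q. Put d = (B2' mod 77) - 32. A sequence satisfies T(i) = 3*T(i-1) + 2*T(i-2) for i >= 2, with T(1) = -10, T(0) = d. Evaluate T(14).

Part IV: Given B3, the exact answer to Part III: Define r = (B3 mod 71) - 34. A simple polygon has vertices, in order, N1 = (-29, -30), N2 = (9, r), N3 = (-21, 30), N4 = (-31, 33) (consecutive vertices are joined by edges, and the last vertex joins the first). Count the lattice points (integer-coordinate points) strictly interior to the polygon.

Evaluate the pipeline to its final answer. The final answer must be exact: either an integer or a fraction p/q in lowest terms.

1414

Part I: 2*(-17)^2 - 8*(-17)^1 - 4 = (578) + (136) + (-4) = 710; answer 710
Part II: B1 = 710; w = 5; total draws C(18,6) = 18564; complement C(13,6) = 1716; favorable 18564 - 1716 = 16848; P = 108/119; answer 108/119
Part III: B2 = 108/119; threaded value p + q = 227; d = 41; T(2) = 3*(-10) + 2*(41) = 52; iterating: T(2)=52, T(3)=136, T(4)=512, T(5)=1808, T(6)=6448, T(7)=22960, T(8)=81776, T(9)=291248, T(10)=1037296, T(11)=3694384, T(12)=13157744, T(13)=46862000, T(14)=166901488; answer 166901488
Part IV: B3 = 166901488; r = -21; cross terms: (-29*-21 - 9*-30)=879, (9*30 - -21*-21)=-171, (-21*33 - -31*30)=237, (-31*-30 - -29*33)=1887; twice the area = |2832| = 2832; area = 1416; boundary points = 1 + 3 + 1 + 1 = 6; strictly interior points = area - boundary/2 + 1 = 1414; answer 1414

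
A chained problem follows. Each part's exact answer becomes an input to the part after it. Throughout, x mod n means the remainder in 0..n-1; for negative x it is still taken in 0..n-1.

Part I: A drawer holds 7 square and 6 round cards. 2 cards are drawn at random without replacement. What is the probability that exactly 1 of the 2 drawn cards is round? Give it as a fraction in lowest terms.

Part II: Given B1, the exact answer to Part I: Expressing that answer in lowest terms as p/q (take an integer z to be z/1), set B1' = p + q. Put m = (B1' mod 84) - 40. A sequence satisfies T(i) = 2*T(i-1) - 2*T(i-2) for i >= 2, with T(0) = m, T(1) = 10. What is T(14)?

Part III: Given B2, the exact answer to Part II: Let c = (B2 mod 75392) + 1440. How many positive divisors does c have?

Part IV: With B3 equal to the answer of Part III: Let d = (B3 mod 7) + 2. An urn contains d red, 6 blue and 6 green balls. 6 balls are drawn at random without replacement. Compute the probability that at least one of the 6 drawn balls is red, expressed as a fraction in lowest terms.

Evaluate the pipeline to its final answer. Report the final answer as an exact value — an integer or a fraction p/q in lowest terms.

Part I: total draws C(13,2) = 78; favorable C(6,1)*C(7,1) = 42; P = 7/13; answer 7/13
Part II: B1 = 7/13; threaded value p + q = 20; m = -20; T(2) = 2*(10) - 2*(-20) = 60; iterating: T(2)=60, T(3)=100, T(4)=80, T(5)=-40, T(6)=-240, T(7)=-400, T(8)=-320, T(9)=160, T(10)=960, T(11)=1600, T(12)=1280, T(13)=-640, T(14)=-3840; answer -3840
Part III: B2 = -3840; c = 72992; 72992 = 2^5 * 2281; number of divisors = (5+1) * (1+1) = 12; answer 12
Part IV: B3 = 12; d = 7; total draws C(19,6) = 27132; complement C(12,6) = 924; favorable 27132 - 924 = 26208; P = 312/323; answer 312/323

312/323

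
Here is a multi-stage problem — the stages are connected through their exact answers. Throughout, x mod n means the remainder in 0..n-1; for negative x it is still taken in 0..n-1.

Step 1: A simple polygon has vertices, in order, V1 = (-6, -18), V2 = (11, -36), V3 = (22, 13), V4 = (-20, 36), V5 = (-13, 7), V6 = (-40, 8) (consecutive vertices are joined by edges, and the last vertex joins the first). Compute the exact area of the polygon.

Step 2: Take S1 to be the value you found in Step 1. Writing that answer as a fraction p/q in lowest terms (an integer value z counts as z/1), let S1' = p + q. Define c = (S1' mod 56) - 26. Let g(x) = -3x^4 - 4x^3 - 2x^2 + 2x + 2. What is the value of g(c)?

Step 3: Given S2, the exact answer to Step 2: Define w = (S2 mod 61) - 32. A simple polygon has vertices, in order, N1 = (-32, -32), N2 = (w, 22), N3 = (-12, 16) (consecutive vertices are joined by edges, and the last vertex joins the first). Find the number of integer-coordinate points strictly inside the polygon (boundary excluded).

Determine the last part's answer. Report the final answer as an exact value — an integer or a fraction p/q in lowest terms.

Step 1: cross terms: (-6*-36 - 11*-18)=414, (11*13 - 22*-36)=935, (22*36 - -20*13)=1052, (-20*7 - -13*36)=328, (-13*8 - -40*7)=176, (-40*-18 - -6*8)=768; twice the area = |3673| = 3673; area = 3673/2; answer 3673/2
Step 2: S1 = 3673/2; threaded value p + q = 3675; c = 9; -3*(9)^4 - 4*(9)^3 - 2*(9)^2 + 2*(9)^1 + 2 = (-19683) + (-2916) + (-162) + (18) + (2) = -22741; answer -22741
Step 3: S2 = -22741; w = -20; cross terms: (-32*22 - -20*-32)=-1344, (-20*16 - -12*22)=-56, (-12*-32 - -32*16)=896; twice the area = |-504| = 504; area = 252; boundary points = 6 + 2 + 4 = 12; strictly interior points = area - boundary/2 + 1 = 247; answer 247

247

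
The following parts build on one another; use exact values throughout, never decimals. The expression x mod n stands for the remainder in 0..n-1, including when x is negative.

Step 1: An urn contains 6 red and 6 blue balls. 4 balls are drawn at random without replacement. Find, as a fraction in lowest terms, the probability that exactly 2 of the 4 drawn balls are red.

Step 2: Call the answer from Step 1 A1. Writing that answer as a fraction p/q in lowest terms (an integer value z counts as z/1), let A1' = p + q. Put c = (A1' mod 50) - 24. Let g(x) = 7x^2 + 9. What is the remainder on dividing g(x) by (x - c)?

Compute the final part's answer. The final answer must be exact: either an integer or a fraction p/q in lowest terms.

Step 1: total draws C(12,4) = 495; favorable C(6,2)*C(6,2) = 225; P = 5/11; answer 5/11
Step 2: A1 = 5/11; threaded value p + q = 16; c = -8; remainder = value at the root: 7*(-8)^2 + 9 = (448) + (9) = 457; answer 457

457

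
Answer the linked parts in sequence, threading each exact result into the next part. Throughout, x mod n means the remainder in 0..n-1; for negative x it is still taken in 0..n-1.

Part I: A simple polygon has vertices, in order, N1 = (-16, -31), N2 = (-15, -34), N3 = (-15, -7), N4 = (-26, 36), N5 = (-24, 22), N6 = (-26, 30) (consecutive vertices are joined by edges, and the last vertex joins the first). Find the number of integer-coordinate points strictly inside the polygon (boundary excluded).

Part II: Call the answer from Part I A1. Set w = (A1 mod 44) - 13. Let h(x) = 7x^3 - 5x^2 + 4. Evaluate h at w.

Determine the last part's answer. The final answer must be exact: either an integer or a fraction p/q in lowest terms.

184504

Part I: cross terms: (-16*-34 - -15*-31)=79, (-15*-7 - -15*-34)=-405, (-15*36 - -26*-7)=-722, (-26*22 - -24*36)=292, (-24*30 - -26*22)=-148, (-26*-31 - -16*30)=1286; twice the area = |382| = 382; area = 191; boundary points = 1 + 27 + 1 + 2 + 2 + 1 = 34; strictly interior points = area - boundary/2 + 1 = 175; answer 175
Part II: A1 = 175; w = 30; 7*(30)^3 - 5*(30)^2 + 4 = (189000) + (-4500) + (4) = 184504; answer 184504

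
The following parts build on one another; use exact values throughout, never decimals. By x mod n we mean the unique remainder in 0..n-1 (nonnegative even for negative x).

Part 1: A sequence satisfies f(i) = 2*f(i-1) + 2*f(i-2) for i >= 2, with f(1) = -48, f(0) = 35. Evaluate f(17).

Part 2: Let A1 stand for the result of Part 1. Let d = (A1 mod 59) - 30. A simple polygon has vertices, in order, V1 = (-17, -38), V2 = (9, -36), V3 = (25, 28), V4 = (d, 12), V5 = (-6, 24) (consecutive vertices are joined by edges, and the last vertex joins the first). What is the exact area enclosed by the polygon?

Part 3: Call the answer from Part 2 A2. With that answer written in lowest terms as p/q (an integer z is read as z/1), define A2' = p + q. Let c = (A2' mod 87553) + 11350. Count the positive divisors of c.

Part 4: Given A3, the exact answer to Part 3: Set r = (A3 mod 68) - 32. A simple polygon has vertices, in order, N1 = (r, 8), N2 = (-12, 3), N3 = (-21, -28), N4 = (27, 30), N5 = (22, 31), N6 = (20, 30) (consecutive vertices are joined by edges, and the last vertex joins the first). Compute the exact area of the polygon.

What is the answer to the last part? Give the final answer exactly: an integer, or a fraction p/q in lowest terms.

Part 1: f(2) = 2*(-48) + 2*(35) = -26; iterating: f(2)=-26, f(3)=-148, f(4)=-348, f(5)=-992, f(6)=-2680, f(7)=-7344, f(8)=-20048, f(9)=-54784, f(10)=-149664, f(11)=-408896, f(12)=-1117120, f(13)=-3052032, f(14)=-8338304, f(15)=-22780672, f(16)=-62237952, f(17)=-170037248; answer -170037248
Part 2: A1 = -170037248; d = 14; cross terms: (-17*-36 - 9*-38)=954, (9*28 - 25*-36)=1152, (25*12 - 14*28)=-92, (14*24 - -6*12)=408, (-6*-38 - -17*24)=636; twice the area = |3058| = 3058; area = 1529; answer 1529
Part 3: A2 = 1529; threaded value p + q = 1530; c = 12880; 12880 = 2^4 * 5 * 7 * 23; number of divisors = (4+1) * (1+1) * (1+1) * (1+1) = 40; answer 40
Part 4: A3 = 40; r = 8; cross terms: (8*3 - -12*8)=120, (-12*-28 - -21*3)=399, (-21*30 - 27*-28)=126, (27*31 - 22*30)=177, (22*30 - 20*31)=40, (20*8 - 8*30)=-80; twice the area = |782| = 782; area = 391; answer 391

391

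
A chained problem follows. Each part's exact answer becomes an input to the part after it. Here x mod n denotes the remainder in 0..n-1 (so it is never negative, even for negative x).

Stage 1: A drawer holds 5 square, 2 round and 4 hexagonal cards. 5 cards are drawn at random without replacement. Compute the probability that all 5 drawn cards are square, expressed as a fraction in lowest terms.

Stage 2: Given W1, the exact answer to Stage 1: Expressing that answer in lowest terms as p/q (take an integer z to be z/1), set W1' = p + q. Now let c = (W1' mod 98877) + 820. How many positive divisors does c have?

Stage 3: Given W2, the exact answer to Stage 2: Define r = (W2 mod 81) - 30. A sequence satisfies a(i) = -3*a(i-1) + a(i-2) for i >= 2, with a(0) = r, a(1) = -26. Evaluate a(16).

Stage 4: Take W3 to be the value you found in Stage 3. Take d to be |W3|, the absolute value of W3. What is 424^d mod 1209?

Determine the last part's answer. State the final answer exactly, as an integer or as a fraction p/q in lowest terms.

727

Stage 1: total draws C(11,5) = 462; favorable C(5,5) = 1; P = 1/462; answer 1/462
Stage 2: W1 = 1/462; threaded value p + q = 463; c = 1283; 1283 is prime, so its only divisors are 1 and 1283; count = 2; answer 2
Stage 3: W2 = 2; r = -28; a(2) = -3*(-26) + 1*(-28) = 50; iterating: a(2)=50, a(3)=-176, a(4)=578, a(5)=-1910, a(6)=6308, a(7)=-20834, a(8)=68810, a(9)=-227264, a(10)=750602, a(11)=-2479070, a(12)=8187812, a(13)=-27042506, a(14)=89315330, a(15)=-294988496, a(16)=974280818; answer 974280818
Stage 4: W3 = 974280818; d = 974280818; squarings mod 1209: 424^1=424, 424^2=844, 424^4=235, 424^8=820, 424^16=196, 424^32=937, 424^64=235, 424^128=820, 424^256=196, 424^512=937, 424^1024=235, 424^2048=820, 424^4096=196, 424^8192=937, 424^16384=235, 424^32768=820, 424^65536=196, 424^131072=937, 424^262144=235, 424^524288=820, 424^1048576=196, 424^2097152=937, 424^4194304=235, 424^8388608=820, 424^16777216=196, 424^33554432=937, 424^67108864=235, 424^134217728=820, 424^268435456=196, 424^536870912=937; 424^974280818 = 424^2 * 424^16 * 424^32 * 424^64 * 424^2048 * 424^4096 * 424^16384 * 424^131072 * 424^1048576 * 424^33554432 * 424^134217728 * 424^268435456 * 424^536870912 = 727 (mod 1209); answer 727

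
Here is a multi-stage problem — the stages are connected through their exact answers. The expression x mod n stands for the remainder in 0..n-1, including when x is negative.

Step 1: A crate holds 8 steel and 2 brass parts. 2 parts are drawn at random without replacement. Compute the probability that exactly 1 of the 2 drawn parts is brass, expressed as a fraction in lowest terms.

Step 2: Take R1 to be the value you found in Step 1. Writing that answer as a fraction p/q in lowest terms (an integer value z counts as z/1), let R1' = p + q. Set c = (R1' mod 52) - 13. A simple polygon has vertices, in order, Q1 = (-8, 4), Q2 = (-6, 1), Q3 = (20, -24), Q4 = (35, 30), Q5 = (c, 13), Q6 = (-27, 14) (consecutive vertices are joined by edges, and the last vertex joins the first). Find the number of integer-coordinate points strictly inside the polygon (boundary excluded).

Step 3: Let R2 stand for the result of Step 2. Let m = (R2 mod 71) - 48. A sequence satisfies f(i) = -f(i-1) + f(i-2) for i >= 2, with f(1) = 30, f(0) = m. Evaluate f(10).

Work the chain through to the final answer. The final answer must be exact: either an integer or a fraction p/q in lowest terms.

-2704

Step 1: total draws C(10,2) = 45; favorable C(2,1)*C(8,1) = 16; P = 16/45; answer 16/45
Step 2: R1 = 16/45; threaded value p + q = 61; c = -4; cross terms: (-8*1 - -6*4)=16, (-6*-24 - 20*1)=124, (20*30 - 35*-24)=1440, (35*13 - -4*30)=575, (-4*14 - -27*13)=295, (-27*4 - -8*14)=4; twice the area = |2454| = 2454; area = 1227; boundary points = 1 + 1 + 3 + 1 + 1 + 1 = 8; strictly interior points = area - boundary/2 + 1 = 1224; answer 1224
Step 3: R2 = 1224; m = -31; f(2) = -1*(30) + 1*(-31) = -61; iterating: f(2)=-61, f(3)=91, f(4)=-152, f(5)=243, f(6)=-395, f(7)=638, f(8)=-1033, f(9)=1671, f(10)=-2704; answer -2704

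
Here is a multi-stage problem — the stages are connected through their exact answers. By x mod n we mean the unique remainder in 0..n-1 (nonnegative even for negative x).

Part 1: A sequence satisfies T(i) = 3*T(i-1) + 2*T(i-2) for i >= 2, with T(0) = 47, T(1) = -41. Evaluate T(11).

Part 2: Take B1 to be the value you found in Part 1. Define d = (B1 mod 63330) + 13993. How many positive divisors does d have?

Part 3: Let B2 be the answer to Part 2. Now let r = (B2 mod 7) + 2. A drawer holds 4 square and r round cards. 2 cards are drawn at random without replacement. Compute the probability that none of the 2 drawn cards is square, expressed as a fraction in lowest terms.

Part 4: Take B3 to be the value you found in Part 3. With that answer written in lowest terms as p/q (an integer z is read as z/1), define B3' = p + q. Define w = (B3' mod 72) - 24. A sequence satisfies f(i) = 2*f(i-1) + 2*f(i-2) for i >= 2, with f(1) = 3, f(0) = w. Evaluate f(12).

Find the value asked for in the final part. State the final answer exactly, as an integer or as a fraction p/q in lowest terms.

113216

Part 1: T(2) = 3*(-41) + 2*(47) = -29; iterating: T(2)=-29, T(3)=-169, T(4)=-565, T(5)=-2033, T(6)=-7229, T(7)=-25753, T(8)=-91717, T(9)=-326657, T(10)=-1163405, T(11)=-4143529; answer -4143529
Part 2: B1 = -4143529; d = 50244; 50244 = 2^2 * 3 * 53 * 79; number of divisors = (2+1) * (1+1) * (1+1) * (1+1) = 24; answer 24
Part 3: B2 = 24; r = 5; total draws C(9,2) = 36; favorable C(5,2) = 10; P = 5/18; answer 5/18
Part 4: B3 = 5/18; threaded value p + q = 23; w = -1; f(2) = 2*(3) + 2*(-1) = 4; iterating: f(2)=4, f(3)=14, f(4)=36, f(5)=100, f(6)=272, f(7)=744, f(8)=2032, f(9)=5552, f(10)=15168, f(11)=41440, f(12)=113216; answer 113216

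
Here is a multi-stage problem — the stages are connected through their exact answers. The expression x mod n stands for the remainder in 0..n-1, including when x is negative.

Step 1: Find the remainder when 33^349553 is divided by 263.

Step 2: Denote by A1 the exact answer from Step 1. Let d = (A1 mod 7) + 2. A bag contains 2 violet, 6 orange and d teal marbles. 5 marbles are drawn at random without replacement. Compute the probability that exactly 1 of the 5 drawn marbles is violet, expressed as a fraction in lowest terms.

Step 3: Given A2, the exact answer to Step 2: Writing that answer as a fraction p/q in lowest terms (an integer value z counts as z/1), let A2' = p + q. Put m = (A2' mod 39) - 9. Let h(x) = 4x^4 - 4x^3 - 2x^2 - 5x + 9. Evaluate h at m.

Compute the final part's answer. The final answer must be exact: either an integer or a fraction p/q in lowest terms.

14177

Step 1: squarings mod 263: 33^1=33, 33^2=37, 33^4=54, 33^8=23, 33^16=3, 33^32=9, 33^64=81, 33^128=249, 33^256=196, 33^512=18, 33^1024=61, 33^2048=39, 33^4096=206, 33^8192=93, 33^16384=233, 33^32768=111, 33^65536=223, 33^131072=22, 33^262144=221; 33^349553 = 33^1 * 33^16 * 33^32 * 33^64 * 33^256 * 33^1024 * 33^4096 * 33^16384 * 33^65536 * 33^262144 = 148 (mod 263); answer 148
Step 2: A1 = 148; d = 3; total draws C(11,5) = 462; favorable C(2,1)*C(9,4) = 252; P = 6/11; answer 6/11
Step 3: A2 = 6/11; threaded value p + q = 17; m = 8; 4*(8)^4 - 4*(8)^3 - 2*(8)^2 - 5*(8)^1 + 9 = (16384) + (-2048) + (-128) + (-40) + (9) = 14177; answer 14177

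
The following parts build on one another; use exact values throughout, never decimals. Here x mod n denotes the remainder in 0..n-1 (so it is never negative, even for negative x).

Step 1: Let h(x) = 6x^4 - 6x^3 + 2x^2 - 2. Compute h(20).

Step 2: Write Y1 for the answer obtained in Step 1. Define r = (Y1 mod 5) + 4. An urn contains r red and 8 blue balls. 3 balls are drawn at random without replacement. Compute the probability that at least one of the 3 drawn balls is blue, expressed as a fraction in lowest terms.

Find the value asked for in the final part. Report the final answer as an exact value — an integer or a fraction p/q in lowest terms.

Step 1: 6*(20)^4 - 6*(20)^3 + 2*(20)^2 - 2 = (960000) + (-48000) + (800) + (-2) = 912798; answer 912798
Step 2: Y1 = 912798; r = 7; total draws C(15,3) = 455; complement C(7,3) = 35; favorable 455 - 35 = 420; P = 12/13; answer 12/13

12/13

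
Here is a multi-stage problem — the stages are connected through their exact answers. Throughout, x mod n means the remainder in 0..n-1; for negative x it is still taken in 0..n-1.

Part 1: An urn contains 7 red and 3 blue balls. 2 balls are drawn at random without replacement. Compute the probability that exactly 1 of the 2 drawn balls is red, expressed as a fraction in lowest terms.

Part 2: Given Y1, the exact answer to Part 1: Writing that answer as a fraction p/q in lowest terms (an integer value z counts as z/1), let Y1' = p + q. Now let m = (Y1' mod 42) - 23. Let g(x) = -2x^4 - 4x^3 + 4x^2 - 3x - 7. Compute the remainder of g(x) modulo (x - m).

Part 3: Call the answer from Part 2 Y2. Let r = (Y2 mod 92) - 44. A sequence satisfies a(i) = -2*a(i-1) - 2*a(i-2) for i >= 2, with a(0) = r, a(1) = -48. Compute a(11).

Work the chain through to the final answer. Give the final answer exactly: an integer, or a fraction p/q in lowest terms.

Part 1: total draws C(10,2) = 45; favorable C(7,1)*C(3,1) = 21; P = 7/15; answer 7/15
Part 2: Y1 = 7/15; threaded value p + q = 22; m = -1; remainder = value at the root: -2*(-1)^4 - 4*(-1)^3 + 4*(-1)^2 - 3*(-1)^1 - 7 = (-2) + (4) + (4) + (3) + (-7) = 2; answer 2
Part 3: Y2 = 2; r = -42; a(2) = -2*(-48) - 2*(-42) = 180; iterating: a(2)=180, a(3)=-264, a(4)=168, a(5)=192, a(6)=-720, a(7)=1056, a(8)=-672, a(9)=-768, a(10)=2880, a(11)=-4224; answer -4224

-4224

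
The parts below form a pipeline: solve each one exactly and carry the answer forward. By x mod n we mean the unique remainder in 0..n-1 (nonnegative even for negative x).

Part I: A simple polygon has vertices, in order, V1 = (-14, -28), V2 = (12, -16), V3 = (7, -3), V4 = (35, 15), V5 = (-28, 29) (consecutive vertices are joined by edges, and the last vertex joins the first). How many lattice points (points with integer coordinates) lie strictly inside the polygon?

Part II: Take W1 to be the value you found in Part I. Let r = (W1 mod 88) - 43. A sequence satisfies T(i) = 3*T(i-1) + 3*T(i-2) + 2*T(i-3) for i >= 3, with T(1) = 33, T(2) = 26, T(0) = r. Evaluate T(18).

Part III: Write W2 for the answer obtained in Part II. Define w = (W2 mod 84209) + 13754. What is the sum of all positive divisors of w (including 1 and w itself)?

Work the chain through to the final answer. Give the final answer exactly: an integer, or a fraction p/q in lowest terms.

Part I: cross terms: (-14*-16 - 12*-28)=560, (12*-3 - 7*-16)=76, (7*15 - 35*-3)=210, (35*29 - -28*15)=1435, (-28*-28 - -14*29)=1190; twice the area = |3471| = 3471; area = 3471/2; boundary points = 2 + 1 + 2 + 7 + 1 = 13; strictly interior points = area - boundary/2 + 1 = 1730; answer 1730
Part II: W1 = 1730; r = 15; T(3) = 3*(26) + 3*(33) + 2*(15) = 207; iterating: T(3)=207, T(4)=765, T(5)=2968, T(6)=11613, T(7)=45273, T(8)=176594, T(9)=688827, T(10)=2686809, T(11)=10480096, T(12)=40878369, T(13)=159449013, T(14)=621942338, T(15)=2425930791, T(16)=9462517413, T(17)=36909229288, T(18)=143967101685; answer 143967101685
Part III: W2 = 143967101685; w = 40679; 40679 = 19 * 2141; sigma = (1 + 19) * (1 + 2141) = 20 * 2142 = 42840; answer 42840

42840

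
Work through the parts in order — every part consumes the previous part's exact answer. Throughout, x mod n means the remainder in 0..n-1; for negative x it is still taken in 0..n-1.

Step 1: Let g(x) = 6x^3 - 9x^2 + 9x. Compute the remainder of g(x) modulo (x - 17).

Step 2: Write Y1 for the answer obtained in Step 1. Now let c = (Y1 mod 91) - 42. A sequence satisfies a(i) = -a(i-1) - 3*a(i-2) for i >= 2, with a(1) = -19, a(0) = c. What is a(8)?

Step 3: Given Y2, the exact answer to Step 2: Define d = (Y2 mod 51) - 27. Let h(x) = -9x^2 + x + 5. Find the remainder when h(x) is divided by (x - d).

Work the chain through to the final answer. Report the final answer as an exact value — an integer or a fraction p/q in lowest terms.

Step 1: remainder = value at the root: 6*(17)^3 - 9*(17)^2 + 9*(17)^1 = (29478) + (-2601) + (153) = 27030; answer 27030
Step 2: Y1 = 27030; c = -39; a(2) = -1*(-19) - 3*(-39) = 136; iterating: a(2)=136, a(3)=-79, a(4)=-329, a(5)=566, a(6)=421, a(7)=-2119, a(8)=856; answer 856
Step 3: Y2 = 856; d = 13; remainder = value at the root: -9*(13)^2 + 1*(13)^1 + 5 = (-1521) + (13) + (5) = -1503; answer -1503

-1503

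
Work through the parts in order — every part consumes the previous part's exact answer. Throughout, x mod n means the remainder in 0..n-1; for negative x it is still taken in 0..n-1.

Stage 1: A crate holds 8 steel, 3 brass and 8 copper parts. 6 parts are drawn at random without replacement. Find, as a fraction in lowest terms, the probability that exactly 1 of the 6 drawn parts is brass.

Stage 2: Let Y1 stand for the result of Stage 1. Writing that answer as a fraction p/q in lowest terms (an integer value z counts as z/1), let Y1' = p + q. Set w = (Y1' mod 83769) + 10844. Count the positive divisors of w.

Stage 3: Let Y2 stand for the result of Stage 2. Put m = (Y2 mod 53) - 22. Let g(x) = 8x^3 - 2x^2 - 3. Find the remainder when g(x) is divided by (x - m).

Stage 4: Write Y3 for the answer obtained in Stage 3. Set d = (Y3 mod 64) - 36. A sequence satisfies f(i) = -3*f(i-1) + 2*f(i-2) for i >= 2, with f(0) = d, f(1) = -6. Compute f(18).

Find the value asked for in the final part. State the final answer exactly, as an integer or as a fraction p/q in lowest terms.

41319655040

Stage 1: total draws C(19,6) = 27132; favorable C(3,1)*C(16,5) = 13104; P = 156/323; answer 156/323
Stage 2: Y1 = 156/323; threaded value p + q = 479; w = 11323; 11323 = 13^2 * 67; number of divisors = (2+1) * (1+1) = 6; answer 6
Stage 3: Y2 = 6; m = -16; remainder = value at the root: 8*(-16)^3 - 2*(-16)^2 - 3 = (-32768) + (-512) + (-3) = -33283; answer -33283
Stage 4: Y3 = -33283; d = 25; f(2) = -3*(-6) + 2*(25) = 68; iterating: f(2)=68, f(3)=-216, f(4)=784, f(5)=-2784, f(6)=9920, f(7)=-35328, f(8)=125824, f(9)=-448128, f(10)=1596032, f(11)=-5684352, f(12)=20245120, f(13)=-72104064, f(14)=256802432, f(15)=-914615424, f(16)=3257451136, f(17)=-11601584256, f(18)=41319655040; answer 41319655040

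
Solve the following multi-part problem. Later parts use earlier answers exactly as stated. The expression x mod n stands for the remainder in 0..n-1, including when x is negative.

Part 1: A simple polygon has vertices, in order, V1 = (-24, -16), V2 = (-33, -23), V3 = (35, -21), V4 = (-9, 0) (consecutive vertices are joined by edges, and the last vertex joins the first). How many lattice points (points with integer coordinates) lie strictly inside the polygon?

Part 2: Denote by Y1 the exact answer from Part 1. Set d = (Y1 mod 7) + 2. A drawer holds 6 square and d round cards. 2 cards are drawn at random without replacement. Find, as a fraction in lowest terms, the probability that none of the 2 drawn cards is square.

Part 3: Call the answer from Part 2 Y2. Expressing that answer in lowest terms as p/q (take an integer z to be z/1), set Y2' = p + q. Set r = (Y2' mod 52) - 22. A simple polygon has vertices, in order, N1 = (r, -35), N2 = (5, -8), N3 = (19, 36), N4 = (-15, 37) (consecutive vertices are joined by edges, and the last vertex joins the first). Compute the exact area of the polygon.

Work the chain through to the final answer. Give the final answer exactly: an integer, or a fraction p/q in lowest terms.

Part 1: cross terms: (-24*-23 - -33*-16)=24, (-33*-21 - 35*-23)=1498, (35*0 - -9*-21)=-189, (-9*-16 - -24*0)=144; twice the area = |1477| = 1477; area = 1477/2; boundary points = 1 + 2 + 1 + 1 = 5; strictly interior points = area - boundary/2 + 1 = 737; answer 737
Part 2: Y1 = 737; d = 4; total draws C(10,2) = 45; favorable C(4,2) = 6; P = 2/15; answer 2/15
Part 3: Y2 = 2/15; threaded value p + q = 17; r = -5; cross terms: (-5*-8 - 5*-35)=215, (5*36 - 19*-8)=332, (19*37 - -15*36)=1243, (-15*-35 - -5*37)=710; twice the area = |2500| = 2500; area = 1250; answer 1250

1250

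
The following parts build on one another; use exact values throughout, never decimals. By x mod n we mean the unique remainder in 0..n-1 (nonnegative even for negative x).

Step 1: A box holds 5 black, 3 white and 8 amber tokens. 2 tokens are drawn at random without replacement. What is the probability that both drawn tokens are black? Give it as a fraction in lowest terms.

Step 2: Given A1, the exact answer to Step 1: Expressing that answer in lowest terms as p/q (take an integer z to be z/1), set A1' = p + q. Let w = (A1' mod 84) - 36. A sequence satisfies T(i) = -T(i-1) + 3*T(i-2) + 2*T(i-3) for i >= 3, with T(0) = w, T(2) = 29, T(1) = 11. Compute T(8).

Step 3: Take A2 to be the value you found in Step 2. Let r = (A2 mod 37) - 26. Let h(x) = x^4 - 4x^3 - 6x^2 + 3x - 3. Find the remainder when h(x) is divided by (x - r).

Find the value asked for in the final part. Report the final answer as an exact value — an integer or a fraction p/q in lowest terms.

Step 1: total draws C(16,2) = 120; favorable C(5,2) = 10; P = 1/12; answer 1/12
Step 2: A1 = 1/12; threaded value p + q = 13; w = -23; T(3) = -1*(29) + 3*(11) + 2*(-23) = -42; iterating: T(3)=-42, T(4)=151, T(5)=-219, T(6)=588, T(7)=-943, T(8)=2269; answer 2269
Step 3: A2 = 2269; r = -14; remainder = value at the root: 1*(-14)^4 - 4*(-14)^3 - 6*(-14)^2 + 3*(-14)^1 - 3 = (38416) + (10976) + (-1176) + (-42) + (-3) = 48171; answer 48171

48171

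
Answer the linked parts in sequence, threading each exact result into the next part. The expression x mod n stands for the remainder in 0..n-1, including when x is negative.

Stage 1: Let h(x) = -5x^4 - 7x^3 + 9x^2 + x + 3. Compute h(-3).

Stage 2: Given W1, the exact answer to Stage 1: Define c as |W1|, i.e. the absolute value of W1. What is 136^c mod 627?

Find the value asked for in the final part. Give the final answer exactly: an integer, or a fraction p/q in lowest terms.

265

Stage 1: -5*(-3)^4 - 7*(-3)^3 + 9*(-3)^2 + 1*(-3)^1 + 3 = (-405) + (189) + (81) + (-3) + (3) = -135; answer -135
Stage 2: W1 = -135; c = 135; squarings mod 627: 136^1=136, 136^2=313, 136^4=157, 136^8=196, 136^16=169, 136^32=346, 136^64=586, 136^128=427; 136^135 = 136^1 * 136^2 * 136^4 * 136^128 = 265 (mod 627); answer 265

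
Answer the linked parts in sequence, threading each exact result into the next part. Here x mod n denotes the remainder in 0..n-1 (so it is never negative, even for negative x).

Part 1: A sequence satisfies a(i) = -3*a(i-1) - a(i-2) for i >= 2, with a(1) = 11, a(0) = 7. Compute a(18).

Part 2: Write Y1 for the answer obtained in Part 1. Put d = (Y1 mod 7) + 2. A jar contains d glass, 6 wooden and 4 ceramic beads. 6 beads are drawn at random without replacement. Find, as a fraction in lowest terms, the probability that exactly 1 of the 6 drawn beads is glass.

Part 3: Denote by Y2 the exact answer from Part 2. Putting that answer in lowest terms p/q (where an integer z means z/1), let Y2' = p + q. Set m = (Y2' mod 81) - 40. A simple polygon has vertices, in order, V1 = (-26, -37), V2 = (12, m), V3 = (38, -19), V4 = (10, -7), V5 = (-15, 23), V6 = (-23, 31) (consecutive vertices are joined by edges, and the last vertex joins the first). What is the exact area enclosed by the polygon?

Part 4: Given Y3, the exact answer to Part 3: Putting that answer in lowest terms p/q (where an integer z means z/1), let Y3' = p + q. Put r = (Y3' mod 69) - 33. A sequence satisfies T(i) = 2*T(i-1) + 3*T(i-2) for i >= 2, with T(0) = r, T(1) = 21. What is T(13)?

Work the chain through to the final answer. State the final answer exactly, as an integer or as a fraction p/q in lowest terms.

Part 1: a(2) = -3*(11) - 1*(7) = -40; iterating: a(2)=-40, a(3)=109, a(4)=-287, a(5)=752, a(6)=-1969, a(7)=5155, a(8)=-13496, a(9)=35333, a(10)=-92503, a(11)=242176, a(12)=-634025, a(13)=1659899, a(14)=-4345672, a(15)=11377117, a(16)=-29785679, a(17)=77979920, a(18)=-204154081; answer -204154081
Part 2: Y1 = -204154081; d = 4; total draws C(14,6) = 3003; favorable C(4,1)*C(10,5) = 1008; P = 48/143; answer 48/143
Part 3: Y2 = 48/143; threaded value p + q = 191; m = -11; cross terms: (-26*-11 - 12*-37)=730, (12*-19 - 38*-11)=190, (38*-7 - 10*-19)=-76, (10*23 - -15*-7)=125, (-15*31 - -23*23)=64, (-23*-37 - -26*31)=1657; twice the area = |2690| = 2690; area = 1345; answer 1345
Part 4: Y3 = 1345; threaded value p + q = 1346; r = 2; T(2) = 2*(21) + 3*(2) = 48; iterating: T(2)=48, T(3)=159, T(4)=462, T(5)=1401, T(6)=4188, T(7)=12579, T(8)=37722, T(9)=113181, T(10)=339528, T(11)=1018599, T(12)=3055782, T(13)=9167361; answer 9167361

9167361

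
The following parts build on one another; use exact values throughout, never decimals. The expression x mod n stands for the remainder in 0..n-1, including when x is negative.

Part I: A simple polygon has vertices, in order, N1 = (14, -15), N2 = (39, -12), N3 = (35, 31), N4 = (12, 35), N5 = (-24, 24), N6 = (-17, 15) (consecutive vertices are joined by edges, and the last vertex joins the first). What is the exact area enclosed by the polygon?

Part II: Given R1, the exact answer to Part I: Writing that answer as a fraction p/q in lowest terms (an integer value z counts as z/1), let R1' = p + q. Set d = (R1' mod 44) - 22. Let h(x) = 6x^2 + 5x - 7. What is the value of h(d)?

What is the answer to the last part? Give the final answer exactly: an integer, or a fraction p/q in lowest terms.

Part I: cross terms: (14*-12 - 39*-15)=417, (39*31 - 35*-12)=1629, (35*35 - 12*31)=853, (12*24 - -24*35)=1128, (-24*15 - -17*24)=48, (-17*-15 - 14*15)=45; twice the area = |4120| = 4120; area = 2060; answer 2060
Part II: R1 = 2060; threaded value p + q = 2061; d = 15; 6*(15)^2 + 5*(15)^1 - 7 = (1350) + (75) + (-7) = 1418; answer 1418

1418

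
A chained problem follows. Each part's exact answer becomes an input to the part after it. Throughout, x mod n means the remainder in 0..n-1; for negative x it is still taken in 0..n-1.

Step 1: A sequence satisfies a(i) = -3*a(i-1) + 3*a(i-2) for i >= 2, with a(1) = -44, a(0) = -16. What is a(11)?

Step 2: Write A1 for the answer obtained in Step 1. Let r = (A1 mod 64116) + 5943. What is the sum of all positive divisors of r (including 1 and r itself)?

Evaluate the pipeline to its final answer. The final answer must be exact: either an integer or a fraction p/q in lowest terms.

Step 1: a(2) = -3*(-44) + 3*(-16) = 84; iterating: a(2)=84, a(3)=-384, a(4)=1404, a(5)=-5364, a(6)=20304, a(7)=-77004, a(8)=291924, a(9)=-1106784, a(10)=4196124, a(11)=-15908724; answer -15908724
Step 2: A1 = -15908724; r = 62103; 62103 = 3 * 127 * 163; sigma = (1 + 3) * (1 + 127) * (1 + 163) = 4 * 128 * 164 = 83968; answer 83968

83968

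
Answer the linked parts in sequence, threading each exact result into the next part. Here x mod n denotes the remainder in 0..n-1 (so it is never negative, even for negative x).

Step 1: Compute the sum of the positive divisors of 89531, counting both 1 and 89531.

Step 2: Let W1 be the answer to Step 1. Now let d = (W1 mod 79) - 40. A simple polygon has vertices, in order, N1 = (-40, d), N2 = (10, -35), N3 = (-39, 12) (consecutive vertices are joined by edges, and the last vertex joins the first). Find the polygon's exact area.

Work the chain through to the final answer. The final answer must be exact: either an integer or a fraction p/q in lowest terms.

929/2

Step 1: 89531 = 13 * 71 * 97; sigma = (1 + 13) * (1 + 71) * (1 + 97) = 14 * 72 * 98 = 98784; answer 98784
Step 2: W1 = 98784; d = -6; cross terms: (-40*-35 - 10*-6)=1460, (10*12 - -39*-35)=-1245, (-39*-6 - -40*12)=714; twice the area = |929| = 929; area = 929/2; answer 929/2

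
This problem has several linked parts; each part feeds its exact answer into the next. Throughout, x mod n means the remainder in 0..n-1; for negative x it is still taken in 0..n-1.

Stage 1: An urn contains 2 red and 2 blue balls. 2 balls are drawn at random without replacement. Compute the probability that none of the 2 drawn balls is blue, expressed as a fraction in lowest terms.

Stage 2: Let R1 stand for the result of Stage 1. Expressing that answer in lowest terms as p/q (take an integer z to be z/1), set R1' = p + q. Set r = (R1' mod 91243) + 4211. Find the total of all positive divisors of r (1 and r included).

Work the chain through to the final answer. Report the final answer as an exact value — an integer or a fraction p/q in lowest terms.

9120

Stage 1: total draws C(4,2) = 6; favorable C(2,2) = 1; P = 1/6; answer 1/6
Stage 2: R1 = 1/6; threaded value p + q = 7; r = 4218; 4218 = 2 * 3 * 19 * 37; sigma = (1 + 2) * (1 + 3) * (1 + 19) * (1 + 37) = 3 * 4 * 20 * 38 = 9120; answer 9120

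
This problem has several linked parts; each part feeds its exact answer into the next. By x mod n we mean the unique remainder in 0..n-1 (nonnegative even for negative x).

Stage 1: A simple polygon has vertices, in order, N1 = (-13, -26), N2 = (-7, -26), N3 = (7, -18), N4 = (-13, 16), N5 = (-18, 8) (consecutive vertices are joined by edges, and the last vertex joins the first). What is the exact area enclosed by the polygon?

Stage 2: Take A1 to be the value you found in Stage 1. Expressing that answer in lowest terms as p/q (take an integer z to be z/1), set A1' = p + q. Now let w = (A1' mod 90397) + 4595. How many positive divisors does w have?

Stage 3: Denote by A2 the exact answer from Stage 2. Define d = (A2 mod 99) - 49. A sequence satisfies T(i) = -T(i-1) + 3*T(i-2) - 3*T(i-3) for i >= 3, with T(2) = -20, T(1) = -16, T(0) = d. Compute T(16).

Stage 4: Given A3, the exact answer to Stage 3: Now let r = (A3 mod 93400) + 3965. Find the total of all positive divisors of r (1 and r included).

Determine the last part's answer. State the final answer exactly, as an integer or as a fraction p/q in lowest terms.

Stage 1: cross terms: (-13*-26 - -7*-26)=156, (-7*-18 - 7*-26)=308, (7*16 - -13*-18)=-122, (-13*8 - -18*16)=184, (-18*-26 - -13*8)=572; twice the area = |1098| = 1098; area = 549; answer 549
Stage 2: A1 = 549; threaded value p + q = 550; w = 5145; 5145 = 3 * 5 * 7^3; number of divisors = (1+1) * (1+1) * (3+1) = 16; answer 16
Stage 3: A2 = 16; d = -33; T(3) = -1*(-20) + 3*(-16) - 3*(-33) = 71; iterating: T(3)=71, T(4)=-83, T(5)=356, T(6)=-818, T(7)=2135, T(8)=-5657, T(9)=14516, T(10)=-37892, T(11)=98411, T(12)=-255635, T(13)=664544, T(14)=-1726682, T(15)=4487219, T(16)=-11660897; answer -11660897
Stage 4: A3 = -11660897; r = 18068; 18068 = 2^2 * 4517; sigma = (1 + 2 + 4) * (1 + 4517) = 7 * 4518 = 31626; answer 31626

31626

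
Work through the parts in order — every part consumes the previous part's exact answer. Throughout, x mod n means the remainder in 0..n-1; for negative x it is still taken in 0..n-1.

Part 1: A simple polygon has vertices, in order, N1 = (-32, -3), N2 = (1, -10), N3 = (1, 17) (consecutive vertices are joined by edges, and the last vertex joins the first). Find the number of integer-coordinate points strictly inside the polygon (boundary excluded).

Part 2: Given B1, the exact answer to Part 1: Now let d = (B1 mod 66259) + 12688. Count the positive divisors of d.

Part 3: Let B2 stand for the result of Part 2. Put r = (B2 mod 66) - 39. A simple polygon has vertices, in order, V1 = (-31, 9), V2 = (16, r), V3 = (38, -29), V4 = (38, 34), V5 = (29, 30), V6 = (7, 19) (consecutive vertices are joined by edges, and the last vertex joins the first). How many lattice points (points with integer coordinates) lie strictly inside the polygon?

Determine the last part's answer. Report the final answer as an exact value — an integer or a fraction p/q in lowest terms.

Part 1: cross terms: (-32*-10 - 1*-3)=323, (1*17 - 1*-10)=27, (1*-3 - -32*17)=541; twice the area = |891| = 891; area = 891/2; boundary points = 1 + 27 + 1 = 29; strictly interior points = area - boundary/2 + 1 = 432; answer 432
Part 2: B1 = 432; d = 13120; 13120 = 2^6 * 5 * 41; number of divisors = (6+1) * (1+1) * (1+1) = 28; answer 28
Part 3: B2 = 28; r = -11; cross terms: (-31*-11 - 16*9)=197, (16*-29 - 38*-11)=-46, (38*34 - 38*-29)=2394, (38*30 - 29*34)=154, (29*19 - 7*30)=341, (7*9 - -31*19)=652; twice the area = |3692| = 3692; area = 1846; boundary points = 1 + 2 + 63 + 1 + 11 + 2 = 80; strictly interior points = area - boundary/2 + 1 = 1807; answer 1807

1807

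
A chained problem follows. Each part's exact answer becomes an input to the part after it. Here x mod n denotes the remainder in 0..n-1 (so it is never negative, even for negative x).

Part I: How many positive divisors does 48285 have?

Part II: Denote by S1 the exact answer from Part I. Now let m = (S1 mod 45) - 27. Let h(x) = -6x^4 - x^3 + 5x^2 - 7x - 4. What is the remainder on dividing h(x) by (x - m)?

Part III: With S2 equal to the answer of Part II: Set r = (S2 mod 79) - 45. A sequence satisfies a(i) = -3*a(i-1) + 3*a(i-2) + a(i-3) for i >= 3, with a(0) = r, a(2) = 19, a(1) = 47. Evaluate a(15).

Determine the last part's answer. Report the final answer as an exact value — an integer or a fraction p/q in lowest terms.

Part I: 48285 = 3^2 * 5 * 29 * 37; number of divisors = (2+1) * (1+1) * (1+1) * (1+1) = 24; answer 24
Part II: S1 = 24; m = -3; remainder = value at the root: -6*(-3)^4 - 1*(-3)^3 + 5*(-3)^2 - 7*(-3)^1 - 4 = (-486) + (27) + (45) + (21) + (-4) = -397; answer -397
Part III: S2 = -397; r = 32; a(3) = -3*(19) + 3*(47) + 1*(32) = 116; iterating: a(3)=116, a(4)=-244, a(5)=1099, a(6)=-3913, a(7)=14792, a(8)=-55016, a(9)=205511, a(10)=-766789, a(11)=2861884, a(12)=-10680508, a(13)=39860387, a(14)=-148760801, a(15)=555183056; answer 555183056

555183056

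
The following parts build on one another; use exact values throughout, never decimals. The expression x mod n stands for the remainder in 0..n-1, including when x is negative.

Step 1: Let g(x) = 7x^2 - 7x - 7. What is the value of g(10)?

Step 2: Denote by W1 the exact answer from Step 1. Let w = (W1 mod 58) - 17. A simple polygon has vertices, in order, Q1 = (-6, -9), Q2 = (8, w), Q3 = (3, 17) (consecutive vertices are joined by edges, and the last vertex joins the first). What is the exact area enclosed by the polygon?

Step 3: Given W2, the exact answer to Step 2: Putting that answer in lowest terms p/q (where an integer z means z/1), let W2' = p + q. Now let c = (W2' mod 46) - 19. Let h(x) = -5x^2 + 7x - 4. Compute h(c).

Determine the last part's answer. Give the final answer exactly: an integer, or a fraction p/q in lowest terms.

-1082

Step 1: 7*(10)^2 - 7*(10)^1 - 7 = (700) + (-70) + (-7) = 623; answer 623
Step 2: W1 = 623; w = 26; cross terms: (-6*26 - 8*-9)=-84, (8*17 - 3*26)=58, (3*-9 - -6*17)=75; twice the area = |49| = 49; area = 49/2; answer 49/2
Step 3: W2 = 49/2; threaded value p + q = 51; c = -14; -5*(-14)^2 + 7*(-14)^1 - 4 = (-980) + (-98) + (-4) = -1082; answer -1082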